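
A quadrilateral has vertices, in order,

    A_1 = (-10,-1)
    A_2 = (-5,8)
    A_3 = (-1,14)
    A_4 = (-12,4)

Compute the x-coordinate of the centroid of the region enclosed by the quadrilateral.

-181/23

Apply the shoelace formula. First the cross-terms c_i = x_i·y_{i+1} − x_{i+1}·y_i:
  -85, -62, 164, 52  ⇒  2A = 69, A = 34.5.
Then Σ (x_i + x_{i+1})·c_i = -1629, so x̄ = -1629 / (6·34.5) = -181/23.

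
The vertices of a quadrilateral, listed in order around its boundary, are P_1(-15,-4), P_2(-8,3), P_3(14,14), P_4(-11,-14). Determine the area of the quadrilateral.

Apply the shoelace (surveyor's) formula: 2A = Σ (x_i·y_{i+1} − x_{i+1}·y_i), indices taken mod 4.
Cross-terms: -77, -154, -42, -166  ⇒  Σ = -439
Area = |Σ|/2 = 219.5.

219.5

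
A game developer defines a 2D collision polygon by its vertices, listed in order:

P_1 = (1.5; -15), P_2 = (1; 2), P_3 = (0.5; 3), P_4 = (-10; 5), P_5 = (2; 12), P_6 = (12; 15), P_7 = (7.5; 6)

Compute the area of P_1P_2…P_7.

Apply the surveyor's formula: 2A = Σ (x_i·y_{i+1} − x_{i+1}·y_i), indices taken mod 7.
Σ = (18) + (2) + (32.5) + (-130) + (-114) + (-40.5) + (-121.5) = -353.5
Area = |Σ|/2 = 176.75.

176.75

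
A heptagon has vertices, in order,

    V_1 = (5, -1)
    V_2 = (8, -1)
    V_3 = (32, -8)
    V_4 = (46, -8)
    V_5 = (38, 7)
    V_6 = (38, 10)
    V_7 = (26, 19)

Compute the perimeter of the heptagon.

|V_1V_2| = √((3)² + (0)²) = √9 = 3
|V_2V_3| = √((24)² + (-7)²) = √625 = 25
|V_3V_4| = √((14)² + (0)²) = √196 = 14
|V_4V_5| = √((-8)² + (15)²) = √289 = 17
|V_5V_6| = √((0)² + (3)²) = √9 = 3
|V_6V_7| = √((-12)² + (9)²) = √225 = 15
|V_7V_1| = √((-21)² + (-20)²) = √841 = 29
Perimeter = 3 + 25 + 14 + 17 + 3 + 15 + 29 = 106.

106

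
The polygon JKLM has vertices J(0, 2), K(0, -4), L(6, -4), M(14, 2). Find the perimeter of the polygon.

|JK| = √((0)² + (-6)²) = √36 = 6
|KL| = √((6)² + (0)²) = √36 = 6
|LM| = √((8)² + (6)²) = √100 = 10
|MJ| = √((-14)² + (0)²) = √196 = 14
Perimeter = 6 + 6 + 10 + 14 = 36.

36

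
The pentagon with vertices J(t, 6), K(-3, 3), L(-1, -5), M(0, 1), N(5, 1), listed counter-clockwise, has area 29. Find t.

-1

Write out the shoelace sum; only the two edges meeting at J involve t:
2·Area = [(5·6 − t·1) + (t·3 − (-3)·6)] + 12
       = 2·t + 60 = 58
⇒ t = -1.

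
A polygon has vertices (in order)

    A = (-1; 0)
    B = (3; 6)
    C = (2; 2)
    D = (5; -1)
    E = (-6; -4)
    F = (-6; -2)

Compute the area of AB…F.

32

A→B: (-1)(6) − (3)(0) = -6
B→C: (3)(2) − (2)(6) = -6
C→D: (2)(-1) − (5)(2) = -12
D→E: (5)(-4) − (-6)(-1) = -26
E→F: (-6)(-2) − (-6)(-4) = -12
F→A: (-6)(0) − (-1)(-2) = -2
Σ = -64
Area = |Σ|/2 = 32.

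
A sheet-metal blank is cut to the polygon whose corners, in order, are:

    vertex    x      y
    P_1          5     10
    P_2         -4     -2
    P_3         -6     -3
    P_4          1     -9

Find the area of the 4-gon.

71

Apply Gauss's area formula: 2A = Σ (x_i·y_{i+1} − x_{i+1}·y_i), indices taken mod 4.
Cross-terms: 30, 0, 57, 55  ⇒  Σ = 142
Area = |Σ|/2 = 71.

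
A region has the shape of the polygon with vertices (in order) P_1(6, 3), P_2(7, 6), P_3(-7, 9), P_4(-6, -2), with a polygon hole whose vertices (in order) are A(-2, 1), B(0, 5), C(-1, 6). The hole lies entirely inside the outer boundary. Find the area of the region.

88

Outer boundary:
Apply the surveyor's formula: 2A = Σ (x_i·y_{i+1} − x_{i+1}·y_i), indices taken mod 4.
P_1→P_2: (6)(6) − (7)(3) = 15
P_2→P_3: (7)(9) − (-7)(6) = 105
P_3→P_4: (-7)(-2) − (-6)(9) = 68
P_4→P_1: (-6)(3) − (6)(-2) = -6
Σ = 182
Area = |Σ|/2 = 91.
Hole:
Apply Gauss's area formula: 2A = Σ (x_i·y_{i+1} − x_{i+1}·y_i), indices taken mod 3.
A→B: (-2)(5) − (0)(1) = -10
B→C: (0)(6) − (-1)(5) = 5
C→A: (-1)(1) − (-2)(6) = 11
Σ = 6
Area = |Σ|/2 = 3.
Net area = 91 − 3 = 88.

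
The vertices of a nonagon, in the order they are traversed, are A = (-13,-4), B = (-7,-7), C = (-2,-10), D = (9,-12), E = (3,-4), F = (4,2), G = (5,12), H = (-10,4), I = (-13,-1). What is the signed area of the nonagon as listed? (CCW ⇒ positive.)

A→B: (-13)(-7) − (-7)(-4) = 63
B→C: (-7)(-10) − (-2)(-7) = 56
C→D: (-2)(-12) − (9)(-10) = 114
D→E: (9)(-4) − (3)(-12) = 0
E→F: (3)(2) − (4)(-4) = 22
F→G: (4)(12) − (5)(2) = 38
G→H: (5)(4) − (-10)(12) = 140
H→I: (-10)(-1) − (-13)(4) = 62
I→A: (-13)(-4) − (-13)(-1) = 39
Σ = 534
Signed area = Σ/2 = 267 (positive ⇒ counter-clockwise traversal).

267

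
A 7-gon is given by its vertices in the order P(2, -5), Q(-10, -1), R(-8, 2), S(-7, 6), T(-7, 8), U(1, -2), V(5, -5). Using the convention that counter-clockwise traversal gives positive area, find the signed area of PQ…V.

-66

Apply the surveyor's formula: 2A = Σ (x_i·y_{i+1} − x_{i+1}·y_i), indices taken mod 7.
Σ = (-52) + (-28) + (-34) + (-14) + (6) + (5) + (-15) = -132
Signed area = Σ/2 = -66 (negative ⇒ clockwise traversal).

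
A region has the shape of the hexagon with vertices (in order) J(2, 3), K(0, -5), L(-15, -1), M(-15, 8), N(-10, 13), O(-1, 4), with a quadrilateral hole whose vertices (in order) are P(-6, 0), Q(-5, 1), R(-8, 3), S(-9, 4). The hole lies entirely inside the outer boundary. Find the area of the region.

Outer boundary:
Σ = (-10) + (-75) + (-135) + (-115) + (-27) + (-11) = -373
Area = |Σ|/2 = 186.5.
Hole:
Apply the shoelace formula: 2A = Σ (x_i·y_{i+1} − x_{i+1}·y_i), indices taken mod 4.
Σ = (-6) + (-7) + (-5) + (24) = 6
Area = |Σ|/2 = 3.
Net area = 186.5 − 3 = 183.5.

183.5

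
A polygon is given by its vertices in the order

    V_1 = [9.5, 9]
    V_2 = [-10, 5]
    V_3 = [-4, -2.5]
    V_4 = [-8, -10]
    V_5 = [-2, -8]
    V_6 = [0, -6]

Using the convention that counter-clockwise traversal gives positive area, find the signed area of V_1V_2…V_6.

157.75

Σ = (137.5) + (45) + (20) + (44) + (12) + (57) = 315.5
Signed area = Σ/2 = 157.75 (positive ⇒ counter-clockwise traversal).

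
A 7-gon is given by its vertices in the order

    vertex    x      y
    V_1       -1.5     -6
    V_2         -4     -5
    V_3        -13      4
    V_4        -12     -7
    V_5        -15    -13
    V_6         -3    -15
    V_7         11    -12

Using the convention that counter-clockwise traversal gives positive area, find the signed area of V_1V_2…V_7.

Apply the surveyor's formula: 2A = Σ (x_i·y_{i+1} − x_{i+1}·y_i), indices taken mod 7.
Σ = (-16.5) + (-81) + (139) + (51) + (186) + (201) + (-84) = 395.5
Signed area = Σ/2 = 197.75 (positive ⇒ counter-clockwise traversal).

197.75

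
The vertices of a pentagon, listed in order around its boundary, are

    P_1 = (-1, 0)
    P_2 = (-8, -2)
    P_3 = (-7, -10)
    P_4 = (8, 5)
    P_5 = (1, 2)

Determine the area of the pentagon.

Σ = (2) + (66) + (45) + (11) + (2) = 126
Area = |Σ|/2 = 63.

63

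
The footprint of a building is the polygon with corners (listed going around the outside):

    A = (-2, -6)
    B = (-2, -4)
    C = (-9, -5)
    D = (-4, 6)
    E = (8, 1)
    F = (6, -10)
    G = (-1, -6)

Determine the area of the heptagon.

147

Apply Gauss's area formula: 2A = Σ (x_i·y_{i+1} − x_{i+1}·y_i), indices taken mod 7.
A→B: (-2)(-4) − (-2)(-6) = -4
B→C: (-2)(-5) − (-9)(-4) = -26
C→D: (-9)(6) − (-4)(-5) = -74
D→E: (-4)(1) − (8)(6) = -52
E→F: (8)(-10) − (6)(1) = -86
F→G: (6)(-6) − (-1)(-10) = -46
G→A: (-1)(-6) − (-2)(-6) = -6
Σ = -294
Area = |Σ|/2 = 147.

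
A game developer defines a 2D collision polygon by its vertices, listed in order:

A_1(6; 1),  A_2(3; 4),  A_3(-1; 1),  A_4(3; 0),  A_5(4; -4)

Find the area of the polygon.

20.5

A_1→A_2: (6)(4) − (3)(1) = 21
A_2→A_3: (3)(1) − (-1)(4) = 7
A_3→A_4: (-1)(0) − (3)(1) = -3
A_4→A_5: (3)(-4) − (4)(0) = -12
A_5→A_1: (4)(1) − (6)(-4) = 28
Σ = 41
Area = |Σ|/2 = 20.5.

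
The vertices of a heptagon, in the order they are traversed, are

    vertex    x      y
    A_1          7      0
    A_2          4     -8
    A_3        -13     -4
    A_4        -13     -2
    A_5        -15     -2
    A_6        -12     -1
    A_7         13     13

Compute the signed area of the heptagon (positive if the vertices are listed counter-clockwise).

-224.5

Apply the shoelace formula: 2A = Σ (x_i·y_{i+1} − x_{i+1}·y_i), indices taken mod 7.
Σ = (-56) + (-120) + (-26) + (-4) + (-9) + (-143) + (-91) = -449
Signed area = Σ/2 = -224.5 (negative ⇒ clockwise traversal).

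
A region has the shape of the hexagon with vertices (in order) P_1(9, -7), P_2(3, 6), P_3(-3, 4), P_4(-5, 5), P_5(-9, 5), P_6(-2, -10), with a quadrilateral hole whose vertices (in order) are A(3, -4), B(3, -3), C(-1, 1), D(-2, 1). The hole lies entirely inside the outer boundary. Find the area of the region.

Outer boundary:
Apply the shoelace (surveyor's) formula: 2A = Σ (x_i·y_{i+1} − x_{i+1}·y_i), indices taken mod 6.
P_1→P_2: (9)(6) − (3)(-7) = 75
P_2→P_3: (3)(4) − (-3)(6) = 30
P_3→P_4: (-3)(5) − (-5)(4) = 5
P_4→P_5: (-5)(5) − (-9)(5) = 20
P_5→P_6: (-9)(-10) − (-2)(5) = 100
P_6→P_1: (-2)(-7) − (9)(-10) = 104
Σ = 334
Area = |Σ|/2 = 167.
Hole:
Σ = (3) + (0) + (1) + (5) = 9
Area = |Σ|/2 = 4.5.
Net area = 167 − 4.5 = 162.5.

162.5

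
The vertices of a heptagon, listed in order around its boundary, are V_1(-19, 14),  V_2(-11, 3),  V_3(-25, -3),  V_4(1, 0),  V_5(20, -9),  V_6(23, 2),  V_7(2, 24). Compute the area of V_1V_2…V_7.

739

Apply the surveyor's formula: 2A = Σ (x_i·y_{i+1} − x_{i+1}·y_i), indices taken mod 7.
V_1→V_2: (-19)(3) − (-11)(14) = 97
V_2→V_3: (-11)(-3) − (-25)(3) = 108
V_3→V_4: (-25)(0) − (1)(-3) = 3
V_4→V_5: (1)(-9) − (20)(0) = -9
V_5→V_6: (20)(2) − (23)(-9) = 247
V_6→V_7: (23)(24) − (2)(2) = 548
V_7→V_1: (2)(14) − (-19)(24) = 484
Σ = 1478
Area = |Σ|/2 = 739.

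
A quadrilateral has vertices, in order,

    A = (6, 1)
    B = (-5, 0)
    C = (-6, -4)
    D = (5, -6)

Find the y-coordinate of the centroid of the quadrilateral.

-140/61

Apply the surveyor's formula. First the cross-terms c_i = x_i·y_{i+1} − x_{i+1}·y_i:
  5, 20, 56, 41  ⇒  2A = 122, A = 61.
Then Σ (y_i + y_{i+1})·c_i = -840, so ȳ = -840 / (6·61) = -140/61.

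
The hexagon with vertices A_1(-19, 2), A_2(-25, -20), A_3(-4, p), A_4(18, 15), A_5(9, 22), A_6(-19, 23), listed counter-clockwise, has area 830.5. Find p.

The doubled signed area Σ (x_i y_{i+1} − x_{i+1} y_i) is linear in p.
With p=0 it equals 1575; the coefficient of p is -43 (from the two edges through A_3).
So -43·p + 1575 = 2·830.5 = 1661 ⇒ p = -2.

-2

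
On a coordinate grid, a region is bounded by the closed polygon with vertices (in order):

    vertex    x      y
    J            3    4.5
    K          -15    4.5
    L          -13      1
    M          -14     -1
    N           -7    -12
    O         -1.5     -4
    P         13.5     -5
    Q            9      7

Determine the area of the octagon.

Σ = (81) + (43.5) + (27) + (161) + (10) + (61.5) + (139.5) + (19.5) = 543
Area = |Σ|/2 = 271.5.

271.5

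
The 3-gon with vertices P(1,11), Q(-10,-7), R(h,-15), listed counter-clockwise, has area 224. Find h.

Write out the shoelace sum; only the two edges meeting at R involve h:
2·Area = [((-10)·(-15) − h·(-7)) + (h·11 − 1·(-15))] + 103
       = 18·h + 268 = 448
⇒ h = 10.

10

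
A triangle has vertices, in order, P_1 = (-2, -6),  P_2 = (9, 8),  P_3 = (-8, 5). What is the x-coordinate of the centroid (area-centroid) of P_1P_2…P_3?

Apply the shoelace (surveyor's) formula. First the cross-terms c_i = x_i·y_{i+1} − x_{i+1}·y_i:
  38, 109, 58  ⇒  2A = 205, A = 102.5.
Then Σ (x_i + x_{i+1})·c_i = -205, so x̄ = -205 / (6·102.5) = -1/3.

-1/3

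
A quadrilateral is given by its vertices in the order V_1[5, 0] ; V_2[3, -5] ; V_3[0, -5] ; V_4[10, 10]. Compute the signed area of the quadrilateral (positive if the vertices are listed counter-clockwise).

Apply the shoelace (surveyor's) formula: 2A = Σ (x_i·y_{i+1} − x_{i+1}·y_i), indices taken mod 4.
V_1→V_2: (5)(-5) − (3)(0) = -25
V_2→V_3: (3)(-5) − (0)(-5) = -15
V_3→V_4: (0)(10) − (10)(-5) = 50
V_4→V_1: (10)(0) − (5)(10) = -50
Σ = -40
Signed area = Σ/2 = -20 (negative ⇒ clockwise traversal).

-20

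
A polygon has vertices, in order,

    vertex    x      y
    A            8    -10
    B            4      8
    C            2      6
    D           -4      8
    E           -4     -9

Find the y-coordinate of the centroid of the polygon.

Apply the shoelace (surveyor's) formula. First the cross-terms c_i = x_i·y_{i+1} − x_{i+1}·y_i:
  104, 8, 40, 68, 112  ⇒  2A = 332, A = 166.
Then Σ (y_i + y_{i+1})·c_i = -1732, so ȳ = -1732 / (6·166) = -433/249.

-433/249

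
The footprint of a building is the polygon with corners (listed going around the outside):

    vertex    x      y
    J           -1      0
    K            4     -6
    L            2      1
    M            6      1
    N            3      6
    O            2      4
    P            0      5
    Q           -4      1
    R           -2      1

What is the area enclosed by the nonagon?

Σ = (6) + (16) + (-4) + (33) + (0) + (10) + (20) + (-2) + (1) = 80
Area = |Σ|/2 = 40.

40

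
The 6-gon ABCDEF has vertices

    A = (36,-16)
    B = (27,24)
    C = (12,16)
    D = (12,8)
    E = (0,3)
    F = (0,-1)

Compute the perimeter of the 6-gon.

|AB| = √((-9)² + (40)²) = √1681 = 41
|BC| = √((-15)² + (-8)²) = √289 = 17
|CD| = √((0)² + (-8)²) = √64 = 8
|DE| = √((-12)² + (-5)²) = √169 = 13
|EF| = √((0)² + (-4)²) = √16 = 4
|FA| = √((36)² + (-15)²) = √1521 = 39
Perimeter = 41 + 17 + 8 + 13 + 4 + 39 = 122.

122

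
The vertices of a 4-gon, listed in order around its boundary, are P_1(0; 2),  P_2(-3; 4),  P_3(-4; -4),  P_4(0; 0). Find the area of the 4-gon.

Σ = (6) + (28) + (0) + (0) = 34
Area = |Σ|/2 = 17.

17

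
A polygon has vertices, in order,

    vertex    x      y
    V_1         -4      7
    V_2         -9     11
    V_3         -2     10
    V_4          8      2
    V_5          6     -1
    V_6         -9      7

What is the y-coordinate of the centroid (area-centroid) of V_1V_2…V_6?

Apply the shoelace (surveyor's) formula. First the cross-terms c_i = x_i·y_{i+1} − x_{i+1}·y_i:
  19, -68, -84, -20, 33, -35  ⇒  2A = -155, A = -77.5.
Then Σ (y_i + y_{i+1})·c_i = -2406, so ȳ = -2406 / (6·(-77.5)) = 802/155.

802/155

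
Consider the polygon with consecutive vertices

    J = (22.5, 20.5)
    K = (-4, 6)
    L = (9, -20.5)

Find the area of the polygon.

445.375

J→K: (22.5)(6) − (-4)(20.5) = 217
K→L: (-4)(-20.5) − (9)(6) = 28
L→J: (9)(20.5) − (22.5)(-20.5) = 645.75
Σ = 890.75
Area = |Σ|/2 = 445.375.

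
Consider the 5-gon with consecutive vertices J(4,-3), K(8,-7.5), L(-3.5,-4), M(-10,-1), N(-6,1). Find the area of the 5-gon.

51.375

Cross-terms: -6, -58.25, -36.5, -16, 14  ⇒  Σ = -102.75
Area = |Σ|/2 = 51.375.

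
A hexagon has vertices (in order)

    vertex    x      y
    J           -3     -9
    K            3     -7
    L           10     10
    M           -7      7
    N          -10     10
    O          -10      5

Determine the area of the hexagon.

221.5

J→K: (-3)(-7) − (3)(-9) = 48
K→L: (3)(10) − (10)(-7) = 100
L→M: (10)(7) − (-7)(10) = 140
M→N: (-7)(10) − (-10)(7) = 0
N→O: (-10)(5) − (-10)(10) = 50
O→J: (-10)(-9) − (-3)(5) = 105
Σ = 443
Area = |Σ|/2 = 221.5.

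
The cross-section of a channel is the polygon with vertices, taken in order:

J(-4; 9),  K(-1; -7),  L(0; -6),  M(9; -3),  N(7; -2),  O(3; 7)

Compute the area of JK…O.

105

Apply the surveyor's formula: 2A = Σ (x_i·y_{i+1} − x_{i+1}·y_i), indices taken mod 6.
Σ = (37) + (6) + (54) + (3) + (55) + (55) = 210
Area = |Σ|/2 = 105.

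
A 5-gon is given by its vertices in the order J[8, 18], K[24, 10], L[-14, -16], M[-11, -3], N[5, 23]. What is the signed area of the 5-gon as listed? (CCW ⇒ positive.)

Apply the shoelace (surveyor's) formula: 2A = Σ (x_i·y_{i+1} − x_{i+1}·y_i), indices taken mod 5.
J→K: (8)(10) − (24)(18) = -352
K→L: (24)(-16) − (-14)(10) = -244
L→M: (-14)(-3) − (-11)(-16) = -134
M→N: (-11)(23) − (5)(-3) = -238
N→J: (5)(18) − (8)(23) = -94
Σ = -1062
Signed area = Σ/2 = -531 (negative ⇒ clockwise traversal).

-531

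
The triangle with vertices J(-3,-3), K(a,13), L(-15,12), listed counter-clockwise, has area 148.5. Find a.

Write out the shoelace sum; only the two edges meeting at K involve a:
2·Area = [((-3)·13 − a·(-3)) + (a·12 − (-15)·13)] + 81
       = 15·a + 237 = 297
⇒ a = 4.

4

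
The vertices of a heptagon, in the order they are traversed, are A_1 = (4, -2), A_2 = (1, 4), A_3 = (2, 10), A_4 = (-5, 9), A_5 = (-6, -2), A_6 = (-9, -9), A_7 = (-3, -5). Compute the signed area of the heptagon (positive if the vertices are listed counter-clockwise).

116

Apply the surveyor's formula: 2A = Σ (x_i·y_{i+1} − x_{i+1}·y_i), indices taken mod 7.
Cross-terms: 18, 2, 68, 64, 36, 18, 26  ⇒  Σ = 232
Signed area = Σ/2 = 116 (positive ⇒ counter-clockwise traversal).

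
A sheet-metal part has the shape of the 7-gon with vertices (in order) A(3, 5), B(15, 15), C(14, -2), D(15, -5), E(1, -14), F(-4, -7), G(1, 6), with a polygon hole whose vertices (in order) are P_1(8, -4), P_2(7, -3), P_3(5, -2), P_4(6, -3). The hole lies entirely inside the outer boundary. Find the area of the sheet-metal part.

Outer boundary:
A→B: (3)(15) − (15)(5) = -30
B→C: (15)(-2) − (14)(15) = -240
C→D: (14)(-5) − (15)(-2) = -40
D→E: (15)(-14) − (1)(-5) = -205
E→F: (1)(-7) − (-4)(-14) = -63
F→G: (-4)(6) − (1)(-7) = -17
G→A: (1)(5) − (3)(6) = -13
Σ = -608
Area = |Σ|/2 = 304.
Hole:
Cross-terms: 4, 1, -3, 0  ⇒  Σ = 2
Area = |Σ|/2 = 1.
Net area = 304 − 1 = 303.

303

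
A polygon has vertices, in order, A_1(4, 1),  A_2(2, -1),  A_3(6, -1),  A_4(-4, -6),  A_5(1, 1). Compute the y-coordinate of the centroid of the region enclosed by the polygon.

Apply the surveyor's formula. First the cross-terms c_i = x_i·y_{i+1} − x_{i+1}·y_i:
  -6, 4, -40, 2, -3  ⇒  2A = -43, A = -21.5.
Then Σ (y_i + y_{i+1})·c_i = 256, so ȳ = 256 / (6·(-21.5)) = -256/129.

-256/129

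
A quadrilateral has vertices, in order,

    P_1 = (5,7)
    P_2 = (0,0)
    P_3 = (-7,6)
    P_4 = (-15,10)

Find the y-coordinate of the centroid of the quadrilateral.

Apply the shoelace (surveyor's) formula. First the cross-terms c_i = x_i·y_{i+1} − x_{i+1}·y_i:
  0, 0, 20, -155  ⇒  2A = -135, A = -67.5.
Then Σ (y_i + y_{i+1})·c_i = -2315, so ȳ = -2315 / (6·(-67.5)) = 463/81.

463/81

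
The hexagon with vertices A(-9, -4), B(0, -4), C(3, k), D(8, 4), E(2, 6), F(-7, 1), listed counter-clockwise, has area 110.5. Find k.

-5

The doubled signed area Σ (x_i y_{i+1} − x_{i+1} y_i) is linear in k.
With k=0 it equals 181; the coefficient of k is -8 (from the two edges through C).
So -8·k + 181 = 2·110.5 = 221 ⇒ k = -5.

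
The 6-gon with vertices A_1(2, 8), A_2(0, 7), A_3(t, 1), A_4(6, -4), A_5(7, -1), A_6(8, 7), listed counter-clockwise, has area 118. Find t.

Write out the shoelace sum; only the two edges meeting at A_3 involve t:
2·Area = [(0·1 − t·7) + (t·(-4) − 6·1)] + 143
       = -11·t + 137 = 236
⇒ t = -9.

-9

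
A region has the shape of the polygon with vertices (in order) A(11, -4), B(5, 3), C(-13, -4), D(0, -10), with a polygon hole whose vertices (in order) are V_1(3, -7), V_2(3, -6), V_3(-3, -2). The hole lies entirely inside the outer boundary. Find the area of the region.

Outer boundary:
Apply the shoelace (surveyor's) formula: 2A = Σ (x_i·y_{i+1} − x_{i+1}·y_i), indices taken mod 4.
Cross-terms: 53, 19, 130, 110  ⇒  Σ = 312
Area = |Σ|/2 = 156.
Hole:
Apply the surveyor's formula: 2A = Σ (x_i·y_{i+1} − x_{i+1}·y_i), indices taken mod 3.
V_1→V_2: (3)(-6) − (3)(-7) = 3
V_2→V_3: (3)(-2) − (-3)(-6) = -24
V_3→V_1: (-3)(-7) − (3)(-2) = 27
Σ = 6
Area = |Σ|/2 = 3.
Net area = 156 − 3 = 153.

153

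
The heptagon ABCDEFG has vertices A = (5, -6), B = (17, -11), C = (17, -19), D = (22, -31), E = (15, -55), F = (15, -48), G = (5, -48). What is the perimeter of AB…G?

118

|AB| = √((12)² + (-5)²) = √169 = 13
|BC| = √((0)² + (-8)²) = √64 = 8
|CD| = √((5)² + (-12)²) = √169 = 13
|DE| = √((-7)² + (-24)²) = √625 = 25
|EF| = √((0)² + (7)²) = √49 = 7
|FG| = √((-10)² + (0)²) = √100 = 10
|GA| = √((0)² + (42)²) = √1764 = 42
Perimeter = 13 + 8 + 13 + 25 + 7 + 10 + 42 = 118.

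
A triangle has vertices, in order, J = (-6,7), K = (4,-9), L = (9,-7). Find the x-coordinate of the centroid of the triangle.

Apply the shoelace (surveyor's) formula. First the cross-terms c_i = x_i·y_{i+1} − x_{i+1}·y_i:
  26, 53, 21  ⇒  2A = 100, A = 50.
Then Σ (x_i + x_{i+1})·c_i = 700, so x̄ = 700 / (6·50) = 7/3.

7/3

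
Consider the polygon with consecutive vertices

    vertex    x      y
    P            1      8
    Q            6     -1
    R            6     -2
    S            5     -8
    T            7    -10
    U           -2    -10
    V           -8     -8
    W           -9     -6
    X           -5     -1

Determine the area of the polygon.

162.5

Apply Gauss's area formula: 2A = Σ (x_i·y_{i+1} − x_{i+1}·y_i), indices taken mod 9.
Cross-terms: -49, -6, -38, 6, -90, -64, -24, -21, -39  ⇒  Σ = -325
Area = |Σ|/2 = 162.5.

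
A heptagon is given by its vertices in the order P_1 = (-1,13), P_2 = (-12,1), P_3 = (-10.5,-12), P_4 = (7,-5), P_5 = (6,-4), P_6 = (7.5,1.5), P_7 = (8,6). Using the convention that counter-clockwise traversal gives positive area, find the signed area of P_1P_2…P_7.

315

Cross-terms: 155, 154.5, 136.5, 2, 39, 33, 110  ⇒  Σ = 630
Signed area = Σ/2 = 315 (positive ⇒ counter-clockwise traversal).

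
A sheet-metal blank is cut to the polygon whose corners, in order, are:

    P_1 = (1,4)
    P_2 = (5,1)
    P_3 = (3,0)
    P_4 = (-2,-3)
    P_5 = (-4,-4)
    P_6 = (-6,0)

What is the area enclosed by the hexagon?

41.5

Apply the surveyor's formula: 2A = Σ (x_i·y_{i+1} − x_{i+1}·y_i), indices taken mod 6.
P_1→P_2: (1)(1) − (5)(4) = -19
P_2→P_3: (5)(0) − (3)(1) = -3
P_3→P_4: (3)(-3) − (-2)(0) = -9
P_4→P_5: (-2)(-4) − (-4)(-3) = -4
P_5→P_6: (-4)(0) − (-6)(-4) = -24
P_6→P_1: (-6)(4) − (1)(0) = -24
Σ = -83
Area = |Σ|/2 = 41.5.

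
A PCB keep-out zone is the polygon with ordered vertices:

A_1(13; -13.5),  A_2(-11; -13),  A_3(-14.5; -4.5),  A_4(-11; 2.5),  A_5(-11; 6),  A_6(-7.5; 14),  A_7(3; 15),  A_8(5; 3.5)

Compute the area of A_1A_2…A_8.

510.875

Apply Gauss's area formula: 2A = Σ (x_i·y_{i+1} − x_{i+1}·y_i), indices taken mod 8.
A_1→A_2: (13)(-13) − (-11)(-13.5) = -317.5
A_2→A_3: (-11)(-4.5) − (-14.5)(-13) = -139
A_3→A_4: (-14.5)(2.5) − (-11)(-4.5) = -85.75
A_4→A_5: (-11)(6) − (-11)(2.5) = -38.5
A_5→A_6: (-11)(14) − (-7.5)(6) = -109
A_6→A_7: (-7.5)(15) − (3)(14) = -154.5
A_7→A_8: (3)(3.5) − (5)(15) = -64.5
A_8→A_1: (5)(-13.5) − (13)(3.5) = -113
Σ = -1021.75
Area = |Σ|/2 = 510.875.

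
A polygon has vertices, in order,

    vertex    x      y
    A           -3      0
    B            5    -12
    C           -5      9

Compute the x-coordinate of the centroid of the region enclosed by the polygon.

Apply the shoelace (surveyor's) formula. First the cross-terms c_i = x_i·y_{i+1} − x_{i+1}·y_i:
  36, -15, 27  ⇒  2A = 48, A = 24.
Then Σ (x_i + x_{i+1})·c_i = -144, so x̄ = -144 / (6·24) = -1.

-1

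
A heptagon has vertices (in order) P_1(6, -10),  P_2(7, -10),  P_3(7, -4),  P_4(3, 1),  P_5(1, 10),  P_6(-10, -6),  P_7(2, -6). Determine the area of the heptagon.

141

Apply the shoelace (surveyor's) formula: 2A = Σ (x_i·y_{i+1} − x_{i+1}·y_i), indices taken mod 7.
Cross-terms: 10, 42, 19, 29, 94, 72, 16  ⇒  Σ = 282
Area = |Σ|/2 = 141.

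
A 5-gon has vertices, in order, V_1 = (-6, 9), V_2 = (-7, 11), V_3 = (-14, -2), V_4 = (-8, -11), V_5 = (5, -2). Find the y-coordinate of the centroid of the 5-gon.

Apply the shoelace formula. First the cross-terms c_i = x_i·y_{i+1} − x_{i+1}·y_i:
  -3, 168, 138, 71, 33  ⇒  2A = 407, A = 203.5.
Then Σ (y_i + y_{i+1})·c_i = -1034, so ȳ = -1034 / (6·203.5) = -94/111.

-94/111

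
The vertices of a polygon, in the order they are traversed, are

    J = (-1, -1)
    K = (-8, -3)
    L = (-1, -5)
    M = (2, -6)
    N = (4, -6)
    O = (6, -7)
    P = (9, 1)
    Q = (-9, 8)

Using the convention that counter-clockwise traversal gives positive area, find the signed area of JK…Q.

117.5

Apply the surveyor's formula: 2A = Σ (x_i·y_{i+1} − x_{i+1}·y_i), indices taken mod 8.
J→K: (-1)(-3) − (-8)(-1) = -5
K→L: (-8)(-5) − (-1)(-3) = 37
L→M: (-1)(-6) − (2)(-5) = 16
M→N: (2)(-6) − (4)(-6) = 12
N→O: (4)(-7) − (6)(-6) = 8
O→P: (6)(1) − (9)(-7) = 69
P→Q: (9)(8) − (-9)(1) = 81
Q→J: (-9)(-1) − (-1)(8) = 17
Σ = 235
Signed area = Σ/2 = 117.5 (positive ⇒ counter-clockwise traversal).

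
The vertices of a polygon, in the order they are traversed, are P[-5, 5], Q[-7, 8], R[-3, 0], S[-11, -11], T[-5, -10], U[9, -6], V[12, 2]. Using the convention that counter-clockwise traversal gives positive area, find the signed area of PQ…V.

193.5

Σ = (-5) + (24) + (33) + (55) + (120) + (90) + (70) = 387
Signed area = Σ/2 = 193.5 (positive ⇒ counter-clockwise traversal).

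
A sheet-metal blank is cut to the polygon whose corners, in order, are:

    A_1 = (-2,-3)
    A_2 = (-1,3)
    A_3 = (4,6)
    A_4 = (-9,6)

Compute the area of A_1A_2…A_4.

Σ = (-9) + (-18) + (78) + (39) = 90
Area = |Σ|/2 = 45.

45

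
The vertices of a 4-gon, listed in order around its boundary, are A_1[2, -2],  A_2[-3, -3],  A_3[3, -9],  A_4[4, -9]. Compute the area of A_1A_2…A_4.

21.5

Apply the shoelace formula: 2A = Σ (x_i·y_{i+1} − x_{i+1}·y_i), indices taken mod 4.
Cross-terms: -12, 36, 9, 10  ⇒  Σ = 43
Area = |Σ|/2 = 21.5.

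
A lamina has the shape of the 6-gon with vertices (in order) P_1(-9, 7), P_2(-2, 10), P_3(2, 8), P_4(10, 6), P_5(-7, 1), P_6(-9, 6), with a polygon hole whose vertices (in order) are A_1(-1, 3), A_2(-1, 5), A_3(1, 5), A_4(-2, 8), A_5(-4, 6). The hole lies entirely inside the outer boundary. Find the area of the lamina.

75

Outer boundary:
Apply the shoelace formula: 2A = Σ (x_i·y_{i+1} − x_{i+1}·y_i), indices taken mod 6.
Cross-terms: -76, -36, -68, 52, -33, -9  ⇒  Σ = -170
Area = |Σ|/2 = 85.
Hole:
Apply the shoelace (surveyor's) formula: 2A = Σ (x_i·y_{i+1} − x_{i+1}·y_i), indices taken mod 5.
A_1→A_2: (-1)(5) − (-1)(3) = -2
A_2→A_3: (-1)(5) − (1)(5) = -10
A_3→A_4: (1)(8) − (-2)(5) = 18
A_4→A_5: (-2)(6) − (-4)(8) = 20
A_5→A_1: (-4)(3) − (-1)(6) = -6
Σ = 20
Area = |Σ|/2 = 10.
Net area = 85 − 10 = 75.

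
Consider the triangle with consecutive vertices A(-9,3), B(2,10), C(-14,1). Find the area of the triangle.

Apply the shoelace formula: 2A = Σ (x_i·y_{i+1} − x_{i+1}·y_i), indices taken mod 3.
Σ = (-96) + (142) + (-33) = 13
Area = |Σ|/2 = 6.5.

6.5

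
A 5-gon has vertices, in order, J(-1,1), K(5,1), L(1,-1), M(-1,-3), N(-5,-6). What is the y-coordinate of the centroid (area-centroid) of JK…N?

Apply the shoelace formula. First the cross-terms c_i = x_i·y_{i+1} − x_{i+1}·y_i:
  -6, -6, -4, -9, -11  ⇒  2A = -36, A = -18.
Then Σ (y_i + y_{i+1})·c_i = 140, so ȳ = 140 / (6·(-18)) = -35/27.

-35/27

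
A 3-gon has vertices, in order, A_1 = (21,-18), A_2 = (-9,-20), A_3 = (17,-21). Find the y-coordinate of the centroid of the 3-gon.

-59/3

Apply Gauss's area formula. First the cross-terms c_i = x_i·y_{i+1} − x_{i+1}·y_i:
  -582, 529, 135  ⇒  2A = 82, A = 41.
Then Σ (y_i + y_{i+1})·c_i = -4838, so ȳ = -4838 / (6·41) = -59/3.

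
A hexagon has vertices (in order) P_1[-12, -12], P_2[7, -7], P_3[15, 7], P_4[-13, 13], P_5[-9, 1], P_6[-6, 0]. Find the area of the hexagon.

Apply the surveyor's formula: 2A = Σ (x_i·y_{i+1} − x_{i+1}·y_i), indices taken mod 6.
Σ = (168) + (154) + (286) + (104) + (6) + (72) = 790
Area = |Σ|/2 = 395.

395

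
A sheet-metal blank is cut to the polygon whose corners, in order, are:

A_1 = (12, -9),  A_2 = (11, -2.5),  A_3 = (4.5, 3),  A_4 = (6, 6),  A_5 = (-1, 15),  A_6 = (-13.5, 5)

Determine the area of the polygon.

238.625

Apply the shoelace (surveyor's) formula: 2A = Σ (x_i·y_{i+1} − x_{i+1}·y_i), indices taken mod 6.
Σ = (69) + (44.25) + (9) + (96) + (197.5) + (61.5) = 477.25
Area = |Σ|/2 = 238.625.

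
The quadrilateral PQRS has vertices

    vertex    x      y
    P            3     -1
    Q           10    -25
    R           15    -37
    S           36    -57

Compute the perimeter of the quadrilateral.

|PQ| = √((7)² + (-24)²) = √625 = 25
|QR| = √((5)² + (-12)²) = √169 = 13
|RS| = √((21)² + (-20)²) = √841 = 29
|SP| = √((-33)² + (56)²) = √4225 = 65
Perimeter = 25 + 13 + 29 + 65 = 132.

132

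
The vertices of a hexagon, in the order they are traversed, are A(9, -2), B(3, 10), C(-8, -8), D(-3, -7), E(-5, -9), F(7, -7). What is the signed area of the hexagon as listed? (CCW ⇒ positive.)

Apply the surveyor's formula: 2A = Σ (x_i·y_{i+1} − x_{i+1}·y_i), indices taken mod 6.
Σ = (96) + (56) + (32) + (-8) + (98) + (49) = 323
Signed area = Σ/2 = 161.5 (positive ⇒ counter-clockwise traversal).

161.5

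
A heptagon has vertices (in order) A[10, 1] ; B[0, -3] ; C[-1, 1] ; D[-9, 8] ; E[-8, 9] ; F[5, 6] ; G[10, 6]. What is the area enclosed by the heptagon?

Apply the shoelace formula: 2A = Σ (x_i·y_{i+1} − x_{i+1}·y_i), indices taken mod 7.
Σ = (-30) + (-3) + (1) + (-17) + (-93) + (-30) + (-50) = -222
Area = |Σ|/2 = 111.

111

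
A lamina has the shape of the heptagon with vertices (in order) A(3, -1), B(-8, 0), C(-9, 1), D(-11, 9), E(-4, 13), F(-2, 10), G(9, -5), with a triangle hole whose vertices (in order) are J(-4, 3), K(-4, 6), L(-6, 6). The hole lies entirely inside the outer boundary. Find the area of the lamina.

137.5

Outer boundary:
Apply the surveyor's formula: 2A = Σ (x_i·y_{i+1} − x_{i+1}·y_i), indices taken mod 7.
Cross-terms: -8, -8, -70, -107, -14, -80, 6  ⇒  Σ = -281
Area = |Σ|/2 = 140.5.
Hole:
Apply the shoelace formula: 2A = Σ (x_i·y_{i+1} − x_{i+1}·y_i), indices taken mod 3.
Σ = (-12) + (12) + (6) = 6
Area = |Σ|/2 = 3.
Net area = 140.5 − 3 = 137.5.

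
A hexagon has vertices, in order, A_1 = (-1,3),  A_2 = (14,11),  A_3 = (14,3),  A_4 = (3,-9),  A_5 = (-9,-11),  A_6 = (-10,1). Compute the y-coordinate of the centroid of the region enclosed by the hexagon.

-309/281

Apply the surveyor's formula. First the cross-terms c_i = x_i·y_{i+1} − x_{i+1}·y_i:
  -53, -112, -135, -114, -119, -29  ⇒  2A = -562, A = -281.
Then Σ (y_i + y_{i+1})·c_i = 1854, so ȳ = 1854 / (6·(-281)) = -309/281.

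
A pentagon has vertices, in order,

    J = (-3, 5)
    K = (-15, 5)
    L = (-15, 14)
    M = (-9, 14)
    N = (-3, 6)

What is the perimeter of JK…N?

|JK| = √((-12)² + (0)²) = √144 = 12
|KL| = √((0)² + (9)²) = √81 = 9
|LM| = √((6)² + (0)²) = √36 = 6
|MN| = √((6)² + (-8)²) = √100 = 10
|NJ| = √((0)² + (-1)²) = √1 = 1
Perimeter = 12 + 9 + 6 + 10 + 1 = 38.

38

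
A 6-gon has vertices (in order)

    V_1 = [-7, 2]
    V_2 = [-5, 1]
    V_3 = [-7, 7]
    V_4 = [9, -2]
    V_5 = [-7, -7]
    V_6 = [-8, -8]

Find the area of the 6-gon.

111.5

Apply the shoelace (surveyor's) formula: 2A = Σ (x_i·y_{i+1} − x_{i+1}·y_i), indices taken mod 6.
Σ = (3) + (-28) + (-49) + (-77) + (0) + (-72) = -223
Area = |Σ|/2 = 111.5.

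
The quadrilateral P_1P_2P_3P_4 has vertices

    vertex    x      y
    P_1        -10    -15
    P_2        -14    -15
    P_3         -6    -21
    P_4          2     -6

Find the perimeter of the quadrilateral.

|P_1P_2| = √((-4)² + (0)²) = √16 = 4
|P_2P_3| = √((8)² + (-6)²) = √100 = 10
|P_3P_4| = √((8)² + (15)²) = √289 = 17
|P_4P_1| = √((-12)² + (-9)²) = √225 = 15
Perimeter = 4 + 10 + 17 + 15 = 46.

46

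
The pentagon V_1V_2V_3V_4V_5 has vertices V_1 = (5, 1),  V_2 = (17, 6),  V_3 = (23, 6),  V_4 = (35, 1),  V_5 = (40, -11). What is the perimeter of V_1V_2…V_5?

|V_1V_2| = √((12)² + (5)²) = √169 = 13
|V_2V_3| = √((6)² + (0)²) = √36 = 6
|V_3V_4| = √((12)² + (-5)²) = √169 = 13
|V_4V_5| = √((5)² + (-12)²) = √169 = 13
|V_5V_1| = √((-35)² + (12)²) = √1369 = 37
Perimeter = 13 + 6 + 13 + 13 + 37 = 82.

82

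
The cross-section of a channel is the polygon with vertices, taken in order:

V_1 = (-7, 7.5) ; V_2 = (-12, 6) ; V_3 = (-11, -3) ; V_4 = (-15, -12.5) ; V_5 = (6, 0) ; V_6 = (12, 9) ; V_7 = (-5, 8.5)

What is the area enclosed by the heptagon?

270.25

Apply the surveyor's formula: 2A = Σ (x_i·y_{i+1} − x_{i+1}·y_i), indices taken mod 7.
Σ = (48) + (102) + (92.5) + (75) + (54) + (147) + (22) = 540.5
Area = |Σ|/2 = 270.25.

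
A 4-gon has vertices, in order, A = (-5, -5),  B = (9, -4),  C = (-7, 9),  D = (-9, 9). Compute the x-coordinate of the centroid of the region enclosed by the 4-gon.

-197/113

Apply Gauss's area formula. First the cross-terms c_i = x_i·y_{i+1} − x_{i+1}·y_i:
  65, 53, 18, 90  ⇒  2A = 226, A = 113.
Then Σ (x_i + x_{i+1})·c_i = -1182, so x̄ = -1182 / (6·113) = -197/113.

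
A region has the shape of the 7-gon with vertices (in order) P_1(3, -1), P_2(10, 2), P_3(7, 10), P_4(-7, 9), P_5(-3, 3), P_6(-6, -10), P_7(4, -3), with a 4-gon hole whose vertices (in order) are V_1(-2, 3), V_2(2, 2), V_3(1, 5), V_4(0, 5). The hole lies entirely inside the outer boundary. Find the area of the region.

Outer boundary:
Apply the surveyor's formula: 2A = Σ (x_i·y_{i+1} − x_{i+1}·y_i), indices taken mod 7.
P_1→P_2: (3)(2) − (10)(-1) = 16
P_2→P_3: (10)(10) − (7)(2) = 86
P_3→P_4: (7)(9) − (-7)(10) = 133
P_4→P_5: (-7)(3) − (-3)(9) = 6
P_5→P_6: (-3)(-10) − (-6)(3) = 48
P_6→P_7: (-6)(-3) − (4)(-10) = 58
P_7→P_1: (4)(-1) − (3)(-3) = 5
Σ = 352
Area = |Σ|/2 = 176.
Hole:
Apply the shoelace formula: 2A = Σ (x_i·y_{i+1} − x_{i+1}·y_i), indices taken mod 4.
Σ = (-10) + (8) + (5) + (10) = 13
Area = |Σ|/2 = 6.5.
Net area = 176 − 6.5 = 169.5.

169.5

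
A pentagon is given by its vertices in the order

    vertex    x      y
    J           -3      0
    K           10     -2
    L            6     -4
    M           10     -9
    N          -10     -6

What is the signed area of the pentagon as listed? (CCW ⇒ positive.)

Apply Gauss's area formula: 2A = Σ (x_i·y_{i+1} − x_{i+1}·y_i), indices taken mod 5.
Σ = (6) + (-28) + (-14) + (-150) + (-18) = -204
Signed area = Σ/2 = -102 (negative ⇒ clockwise traversal).

-102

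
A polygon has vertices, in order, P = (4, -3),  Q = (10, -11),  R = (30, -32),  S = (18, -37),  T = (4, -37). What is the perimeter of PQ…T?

|PQ| = √((6)² + (-8)²) = √100 = 10
|QR| = √((20)² + (-21)²) = √841 = 29
|RS| = √((-12)² + (-5)²) = √169 = 13
|ST| = √((-14)² + (0)²) = √196 = 14
|TP| = √((0)² + (34)²) = √1156 = 34
Perimeter = 10 + 29 + 13 + 14 + 34 = 100.

100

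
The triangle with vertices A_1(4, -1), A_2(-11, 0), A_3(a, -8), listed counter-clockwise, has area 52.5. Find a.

4

Write out the shoelace sum; only the two edges meeting at A_3 involve a:
2·Area = [((-11)·(-8) − a·0) + (a·(-1) − 4·(-8))] + -11
       = -1·a + 109 = 105
⇒ a = 4.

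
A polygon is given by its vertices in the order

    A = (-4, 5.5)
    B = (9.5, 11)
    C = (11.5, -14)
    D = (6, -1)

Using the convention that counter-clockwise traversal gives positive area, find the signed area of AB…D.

-127.125

Σ = (-96.25) + (-259.5) + (72.5) + (29) = -254.25
Signed area = Σ/2 = -127.125 (negative ⇒ clockwise traversal).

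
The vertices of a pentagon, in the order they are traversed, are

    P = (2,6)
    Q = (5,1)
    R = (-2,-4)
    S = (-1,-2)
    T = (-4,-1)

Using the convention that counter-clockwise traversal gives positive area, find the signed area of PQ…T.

Apply the shoelace formula: 2A = Σ (x_i·y_{i+1} − x_{i+1}·y_i), indices taken mod 5.
Σ = (-28) + (-18) + (0) + (-7) + (-22) = -75
Signed area = Σ/2 = -37.5 (negative ⇒ clockwise traversal).

-37.5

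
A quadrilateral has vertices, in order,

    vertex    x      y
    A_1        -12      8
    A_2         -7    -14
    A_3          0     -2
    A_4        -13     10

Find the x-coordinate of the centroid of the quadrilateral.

-368/57

Apply the shoelace (surveyor's) formula. First the cross-terms c_i = x_i·y_{i+1} − x_{i+1}·y_i:
  224, 14, -26, 16  ⇒  2A = 228, A = 114.
Then Σ (x_i + x_{i+1})·c_i = -4416, so x̄ = -4416 / (6·114) = -368/57.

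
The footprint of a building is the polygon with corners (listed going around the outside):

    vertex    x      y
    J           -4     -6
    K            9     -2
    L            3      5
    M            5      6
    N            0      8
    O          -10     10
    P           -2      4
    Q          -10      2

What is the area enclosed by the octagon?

Apply Gauss's area formula: 2A = Σ (x_i·y_{i+1} − x_{i+1}·y_i), indices taken mod 8.
J→K: (-4)(-2) − (9)(-6) = 62
K→L: (9)(5) − (3)(-2) = 51
L→M: (3)(6) − (5)(5) = -7
M→N: (5)(8) − (0)(6) = 40
N→O: (0)(10) − (-10)(8) = 80
O→P: (-10)(4) − (-2)(10) = -20
P→Q: (-2)(2) − (-10)(4) = 36
Q→J: (-10)(-6) − (-4)(2) = 68
Σ = 310
Area = |Σ|/2 = 155.

155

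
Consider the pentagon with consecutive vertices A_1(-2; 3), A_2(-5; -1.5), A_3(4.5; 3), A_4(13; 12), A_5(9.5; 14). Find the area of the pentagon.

74.625

Apply the shoelace formula: 2A = Σ (x_i·y_{i+1} − x_{i+1}·y_i), indices taken mod 5.
Cross-terms: 18, -8.25, 15, 68, 56.5  ⇒  Σ = 149.25
Area = |Σ|/2 = 74.625.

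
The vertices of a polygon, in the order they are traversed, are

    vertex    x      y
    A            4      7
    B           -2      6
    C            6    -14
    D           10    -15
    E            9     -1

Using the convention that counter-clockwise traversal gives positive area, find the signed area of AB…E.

136

A→B: (4)(6) − (-2)(7) = 38
B→C: (-2)(-14) − (6)(6) = -8
C→D: (6)(-15) − (10)(-14) = 50
D→E: (10)(-1) − (9)(-15) = 125
E→A: (9)(7) − (4)(-1) = 67
Σ = 272
Signed area = Σ/2 = 136 (positive ⇒ counter-clockwise traversal).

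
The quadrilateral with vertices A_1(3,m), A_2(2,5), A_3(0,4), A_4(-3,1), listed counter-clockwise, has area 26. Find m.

The doubled signed area Σ (x_i y_{i+1} − x_{i+1} y_i) is linear in m.
With m=0 it equals 32; the coefficient of m is -5 (from the two edges through A_1).
So -5·m + 32 = 2·26 = 52 ⇒ m = -4.

-4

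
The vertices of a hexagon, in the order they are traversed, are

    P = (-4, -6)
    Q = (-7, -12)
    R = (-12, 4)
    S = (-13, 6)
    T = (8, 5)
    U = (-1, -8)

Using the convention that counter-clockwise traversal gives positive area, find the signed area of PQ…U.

-192

Apply the surveyor's formula: 2A = Σ (x_i·y_{i+1} − x_{i+1}·y_i), indices taken mod 6.
Cross-terms: 6, -172, -20, -113, -59, -26  ⇒  Σ = -384
Signed area = Σ/2 = -192 (negative ⇒ clockwise traversal).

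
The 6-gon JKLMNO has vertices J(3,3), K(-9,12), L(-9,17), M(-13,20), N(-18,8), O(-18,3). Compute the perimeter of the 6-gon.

|JK| = √((-12)² + (9)²) = √225 = 15
|KL| = √((0)² + (5)²) = √25 = 5
|LM| = √((-4)² + (3)²) = √25 = 5
|MN| = √((-5)² + (-12)²) = √169 = 13
|NO| = √((0)² + (-5)²) = √25 = 5
|OJ| = √((21)² + (0)²) = √441 = 21
Perimeter = 15 + 5 + 5 + 13 + 5 + 21 = 64.

64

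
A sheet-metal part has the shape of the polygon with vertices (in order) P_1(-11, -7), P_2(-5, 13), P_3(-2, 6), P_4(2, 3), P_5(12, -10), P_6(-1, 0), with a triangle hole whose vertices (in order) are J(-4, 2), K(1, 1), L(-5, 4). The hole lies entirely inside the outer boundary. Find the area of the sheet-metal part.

125

Outer boundary:
Cross-terms: -178, -4, -18, -56, -10, 7  ⇒  Σ = -259
Area = |Σ|/2 = 129.5.
Hole:
Apply the surveyor's formula: 2A = Σ (x_i·y_{i+1} − x_{i+1}·y_i), indices taken mod 3.
J→K: (-4)(1) − (1)(2) = -6
K→L: (1)(4) − (-5)(1) = 9
L→J: (-5)(2) − (-4)(4) = 6
Σ = 9
Area = |Σ|/2 = 4.5.
Net area = 129.5 − 4.5 = 125.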